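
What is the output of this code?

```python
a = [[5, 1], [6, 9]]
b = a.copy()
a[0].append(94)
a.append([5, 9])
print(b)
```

Key concept: shallow copy with nested lists.
Step by step:
`a = [[5, 1], [6, 9]]` → a = [[5, 1], [6, 9]]
`b = a.copy()` → b = [[5, 1], [6, 9]]
`a[0].append(94)` → a = [[5, 1, 94], [6, 9]]; b = [[5, 1, 94], [6, 9]]
`a.append([5, 9])` → a = [[5, 1, 94], [6, 9], [5, 9]]
`print(b)` → prints [[5, 1, 94], [6, 9]]

Answer: [[5, 1, 94], [6, 9]]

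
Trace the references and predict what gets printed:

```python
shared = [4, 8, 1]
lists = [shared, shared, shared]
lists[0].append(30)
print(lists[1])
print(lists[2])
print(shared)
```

Key concept: list of same reference.
Step by step:
`shared = [4, 8, 1]` → shared = [4, 8, 1]
`lists = [shared, shared, shared]` → lists = [[4, 8, 1], [4, 8, 1], [4, 8, 1]]
`lists[0].append(30)` → shared = [4, 8, 1, 30]; lists = [[4, 8, 1, 30], [4, 8, 1, 30], [4, 8, 1, 30]]
`print(lists[1])` → prints [4, 8, 1, 30]
`print(lists[2])` → prints [4, 8, 1, 30]
`print(shared)` → prints [4, 8, 1, 30]

Answer:
[4, 8, 1, 30]
[4, 8, 1, 30]
[4, 8, 1, 30]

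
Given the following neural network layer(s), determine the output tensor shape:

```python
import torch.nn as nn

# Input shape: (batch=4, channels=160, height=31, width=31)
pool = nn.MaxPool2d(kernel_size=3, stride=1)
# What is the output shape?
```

Input: (4, 160, 31, 31) -> Output: (4, 160, 29, 29)

Answer: (4, 160, 29, 29)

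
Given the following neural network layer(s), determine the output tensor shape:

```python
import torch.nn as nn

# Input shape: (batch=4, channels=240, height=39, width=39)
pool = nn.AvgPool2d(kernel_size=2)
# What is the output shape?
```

Input: (4, 240, 39, 39) -> Output: (4, 240, 19, 19)

Answer: (4, 240, 19, 19)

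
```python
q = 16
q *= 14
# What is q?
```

Trace:
`q = 16` → q = 16
`q *= 14` → q = 224
So q = 224

Answer: 224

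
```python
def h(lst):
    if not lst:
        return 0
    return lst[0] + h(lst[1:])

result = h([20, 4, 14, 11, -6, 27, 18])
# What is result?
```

20 + 4 + 14 + 11 + (-6) + 27 + 18 + 0 = 88

Answer: 88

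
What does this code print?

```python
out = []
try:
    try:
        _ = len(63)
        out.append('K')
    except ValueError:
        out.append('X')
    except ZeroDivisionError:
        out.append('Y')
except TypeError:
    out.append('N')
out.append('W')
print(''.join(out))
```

Execution trace: 'N' (outer except TypeError) → 'W' (after the try/except). Output: NW

Answer: NW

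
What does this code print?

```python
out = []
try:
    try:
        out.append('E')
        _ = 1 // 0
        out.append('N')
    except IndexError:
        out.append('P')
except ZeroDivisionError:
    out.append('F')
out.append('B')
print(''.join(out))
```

Execution trace: 'E' (try body) → 'F' (outer except ZeroDivisionError) → 'B' (after the try/except). Output: EFB

Answer: EFB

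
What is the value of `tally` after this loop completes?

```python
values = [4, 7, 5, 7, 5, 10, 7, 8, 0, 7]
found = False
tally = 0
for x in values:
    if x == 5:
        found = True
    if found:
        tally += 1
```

Count elements after first 5 in [4, 7, 5, 7, 5, 10, 7, 8, 0, 7]
`tally` takes the values: 0 → 1 → 2 → 3 → 4 → 5 → 6 → 7 → 8

Answer: 8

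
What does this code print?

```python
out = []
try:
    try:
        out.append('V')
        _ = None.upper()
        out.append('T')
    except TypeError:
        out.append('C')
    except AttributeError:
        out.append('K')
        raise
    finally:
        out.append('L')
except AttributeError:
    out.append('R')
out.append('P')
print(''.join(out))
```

Execution trace: 'V' (inner try body) → 'K' (inner except AttributeError) → 'L' (inner finally) → 'R' (outer except AttributeError) → 'P' (after the try/except). Output: VKLRP

Answer: VKLRP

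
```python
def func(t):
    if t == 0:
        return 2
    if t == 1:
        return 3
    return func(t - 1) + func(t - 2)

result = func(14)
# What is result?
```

Build up from base cases: func(0)=2, func(1)=3, func(2)=5, func(3)=8, func(4)=13, func(5)=21, func(6)=34, ..., func(14)=1597

Answer: 1597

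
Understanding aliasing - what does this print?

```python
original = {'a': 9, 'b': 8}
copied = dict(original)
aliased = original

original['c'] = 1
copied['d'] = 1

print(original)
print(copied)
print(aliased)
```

Key concept: dict() creates copy, assignment creates alias.
Step by step:
`original = {'a': 9, 'b': 8}` → original = {'a': 9, 'b': 8}
`copied = dict(original)` → copied = {'a': 9, 'b': 8}
`aliased = original` → aliased = {'a': 9, 'b': 8} (same object as original)
`original['c'] = 1` → original = {'a': 9, 'b': 8, 'c': 1} (same object as aliased); aliased = {'a': 9, 'b': 8, 'c': 1} (same object as original)
`copied['d'] = 1` → copied = {'a': 9, 'b': 8, 'd': 1}
`print(original)` → prints {'a': 9, 'b': 8, 'c': 1}
`print(copied)` → prints {'a': 9, 'b': 8, 'd': 1}
`print(aliased)` → prints {'a': 9, 'b': 8, 'c': 1}

Answer:
{'a': 9, 'b': 8, 'c': 1}
{'a': 9, 'b': 8, 'd': 1}
{'a': 9, 'b': 8, 'c': 1}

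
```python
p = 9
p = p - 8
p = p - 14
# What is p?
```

Trace:
`p = 9` → p = 9
`p = p - 8` → p = 1
`p = p - 14` → p = -13
So p = -13

Answer: -13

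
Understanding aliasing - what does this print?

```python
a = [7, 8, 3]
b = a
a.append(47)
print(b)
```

Key concept: basic list aliasing.
Step by step:
`a = [7, 8, 3]` → a = [7, 8, 3]
`b = a` → b = [7, 8, 3] (same object as a)
`a.append(47)` → a = [7, 8, 3, 47] (same object as b); b = [7, 8, 3, 47] (same object as a)
`print(b)` → prints [7, 8, 3, 47]

Answer: [7, 8, 3, 47]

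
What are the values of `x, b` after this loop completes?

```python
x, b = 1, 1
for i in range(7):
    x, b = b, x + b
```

Fibonacci: after 7 iterations
`x, b` takes the values: (1, 1) → (1, 2) → (2, 3) → (3, 5) → (5, 8) → (8, 13) → (13, 21) → (21, 34)

Answer: 21, 34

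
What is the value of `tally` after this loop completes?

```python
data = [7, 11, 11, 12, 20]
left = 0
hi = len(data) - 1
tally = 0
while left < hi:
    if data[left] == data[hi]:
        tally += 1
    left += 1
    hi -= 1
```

Count matching pairs from ends
`tally` takes the values: 0

Answer: 0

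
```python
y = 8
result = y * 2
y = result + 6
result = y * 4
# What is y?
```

Trace:
`y = 8` → y = 8
`result = y * 2` → result = 16
`y = result + 6` → y = 22
`result = y * 4` → result = 88
So y = 22

Answer: 22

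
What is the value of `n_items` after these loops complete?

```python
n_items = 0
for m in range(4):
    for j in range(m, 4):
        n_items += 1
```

Upper triangle: 4 + 3 + ... + 1
`n_items` takes the values: 0 → 1 → 2 → 3 → 4 → 5 → 6 → 7 → 8 → 9 → 10

Answer: 10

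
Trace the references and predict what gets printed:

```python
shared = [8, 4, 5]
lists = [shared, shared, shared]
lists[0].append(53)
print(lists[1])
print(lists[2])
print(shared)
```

Key concept: list of same reference.
Step by step:
`shared = [8, 4, 5]` → shared = [8, 4, 5]
`lists = [shared, shared, shared]` → lists = [[8, 4, 5], [8, 4, 5], [8, 4, 5]]
`lists[0].append(53)` → shared = [8, 4, 5, 53]; lists = [[8, 4, 5, 53], [8, 4, 5, 53], [8, 4, 5, 53]]
`print(lists[1])` → prints [8, 4, 5, 53]
`print(lists[2])` → prints [8, 4, 5, 53]
`print(shared)` → prints [8, 4, 5, 53]

Answer:
[8, 4, 5, 53]
[8, 4, 5, 53]
[8, 4, 5, 53]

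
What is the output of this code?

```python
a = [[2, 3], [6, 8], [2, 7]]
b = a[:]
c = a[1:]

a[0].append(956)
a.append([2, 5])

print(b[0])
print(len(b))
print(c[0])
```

Key concept: slice with nested mutation.
Step by step:
`a = [[2, 3], [6, 8], [2, 7]]` → a = [[2, 3], [6, 8], [2, 7]]
`b = a[:]` → b = [[2, 3], [6, 8], [2, 7]]
`c = a[1:]` → c = [[6, 8], [2, 7]]
`a[0].append(956)` → a = [[2, 3, 956], [6, 8], [2, 7]]; b = [[2, 3, 956], [6, 8], [2, 7]]
`a.append([2, 5])` → a = [[2, 3, 956], [6, 8], [2, 7], [2, 5]]
`print(b[0])` → prints [2, 3, 956]
`print(len(b))` → prints 3
`print(c[0])` → prints [6, 8]

Answer:
[2, 3, 956]
3
[6, 8]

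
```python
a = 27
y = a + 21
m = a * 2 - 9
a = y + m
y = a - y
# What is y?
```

Trace:
`a = 27` → a = 27
`y = a + 21` → y = 48
`m = a * 2 - 9` → m = 45
`a = y + m` → a = 93
`y = a - y` → y = 45
So y = 45

Answer: 45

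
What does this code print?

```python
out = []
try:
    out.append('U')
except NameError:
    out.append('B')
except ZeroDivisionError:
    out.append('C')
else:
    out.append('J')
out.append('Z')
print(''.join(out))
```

Execution trace: 'U' (try body, no exception) → 'J' (else) → 'Z' (after the try/except). Output: UJZ

Answer: UJZ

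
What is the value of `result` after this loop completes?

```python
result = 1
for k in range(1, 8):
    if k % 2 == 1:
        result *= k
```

Product of odd numbers 1 to 7
`result` takes the values: 1 → 3 → 15 → 105

Answer: 105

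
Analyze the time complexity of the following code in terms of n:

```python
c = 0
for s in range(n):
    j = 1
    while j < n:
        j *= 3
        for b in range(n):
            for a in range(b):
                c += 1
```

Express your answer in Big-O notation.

Each loop level contributes: n × log n × n × n. Multiplying the contributions gives O(n^3 log n).

Answer: O(n^3 log n)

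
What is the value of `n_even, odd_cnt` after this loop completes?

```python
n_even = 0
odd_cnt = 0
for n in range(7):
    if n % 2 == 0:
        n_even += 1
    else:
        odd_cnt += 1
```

Count evens and odds in range(7)
`n_even, odd_cnt` takes the values: (0, 0) → (1, 0) → (1, 1) → (2, 1) → (2, 2) → (3, 2) → (3, 3) → (4, 3)

Answer: 4, 3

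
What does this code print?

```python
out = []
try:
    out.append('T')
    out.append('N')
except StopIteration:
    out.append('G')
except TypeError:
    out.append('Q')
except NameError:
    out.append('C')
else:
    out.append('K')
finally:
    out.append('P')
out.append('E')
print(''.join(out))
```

Execution trace: 'T' (try body) → 'N' (try body, no exception) → 'K' (else) → 'P' (finally) → 'E' (after the try/except). Output: TNKPE

Answer: TNKPE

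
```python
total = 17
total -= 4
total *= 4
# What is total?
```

Trace:
`total = 17` → total = 17
`total -= 4` → total = 13
`total *= 4` → total = 52
So total = 52

Answer: 52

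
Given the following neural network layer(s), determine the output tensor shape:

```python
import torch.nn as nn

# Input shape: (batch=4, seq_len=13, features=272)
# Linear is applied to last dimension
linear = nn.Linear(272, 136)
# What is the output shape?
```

Input: (4, 13, 272) -> Output: (4, 13, 136)

Answer: (4, 13, 136)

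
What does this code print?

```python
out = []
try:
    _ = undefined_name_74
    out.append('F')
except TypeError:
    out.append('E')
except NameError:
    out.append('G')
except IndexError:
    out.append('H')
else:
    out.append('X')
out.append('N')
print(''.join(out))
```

Execution trace: 'G' (except NameError) → 'N' (after the try/except). Output: GN

Answer: GN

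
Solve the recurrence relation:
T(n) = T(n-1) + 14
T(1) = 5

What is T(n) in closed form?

Unrolling: T(n) = T(1) + 14·(n-1) = 5 + 14(n-1) = 14n - 9.

Answer: T(n) = 14n - 9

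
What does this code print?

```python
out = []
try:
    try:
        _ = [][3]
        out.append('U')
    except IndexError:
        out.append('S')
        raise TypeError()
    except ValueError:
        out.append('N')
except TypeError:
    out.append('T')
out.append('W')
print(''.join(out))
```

Execution trace: 'S' (inner except IndexError) → 'T' (outer except TypeError) → 'W' (after the try/except). Output: STW

Answer: STW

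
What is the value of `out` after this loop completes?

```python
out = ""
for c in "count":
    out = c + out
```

Reverse 'count'
`out` takes the values: "" → "c" → "oc" → "uoc" → "nuoc" → "tnuoc"

Answer: "tnuoc"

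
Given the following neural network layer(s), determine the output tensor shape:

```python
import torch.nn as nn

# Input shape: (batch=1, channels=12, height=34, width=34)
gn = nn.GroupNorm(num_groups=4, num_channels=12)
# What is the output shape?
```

Input: (1, 12, 34, 34) -> Output: (1, 12, 34, 34)

Answer: (1, 12, 34, 34)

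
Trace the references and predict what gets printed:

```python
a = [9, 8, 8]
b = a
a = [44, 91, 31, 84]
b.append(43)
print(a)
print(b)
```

Key concept: rebinding vs mutation: a is rebound to a new list, b still points at the original.
Step by step:
`a = [9, 8, 8]` → a = [9, 8, 8]
`b = a` → b = [9, 8, 8] (same object as a)
`a = [44, 91, 31, 84]` → a = [44, 91, 31, 84]
`b.append(43)` → b = [9, 8, 8, 43]
`print(a)` → prints [44, 91, 31, 84]
`print(b)` → prints [9, 8, 8, 43]

Answer:
[44, 91, 31, 84]
[9, 8, 8, 43]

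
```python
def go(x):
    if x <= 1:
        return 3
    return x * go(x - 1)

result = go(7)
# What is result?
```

go(7) = 7 * 6 * 5 * 4 * 3 * 2 * 3 = 15120

Answer: 15120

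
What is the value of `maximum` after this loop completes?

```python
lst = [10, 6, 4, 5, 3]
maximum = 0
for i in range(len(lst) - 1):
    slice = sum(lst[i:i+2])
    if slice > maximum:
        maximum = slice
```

Max sum of 2-element window in [10, 6, 4, 5, 3]
`maximum` takes the values: 0 → 16

Answer: 16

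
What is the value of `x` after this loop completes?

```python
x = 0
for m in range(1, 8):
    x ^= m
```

XOR of 1 to 7
`x` takes the values: 0 → 1 → 3 → 0 → 4 → 1 → 7 → 0

Answer: 0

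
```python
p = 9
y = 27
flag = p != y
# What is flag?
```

Trace:
`p = 9` → p = 9
`y = 27` → y = 27
`flag = p != y` → flag = True
So flag = True

Answer: True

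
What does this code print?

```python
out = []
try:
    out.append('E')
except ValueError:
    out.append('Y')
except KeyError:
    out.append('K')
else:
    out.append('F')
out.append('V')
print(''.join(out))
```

Execution trace: 'E' (try body, no exception) → 'F' (else) → 'V' (after the try/except). Output: EFV

Answer: EFV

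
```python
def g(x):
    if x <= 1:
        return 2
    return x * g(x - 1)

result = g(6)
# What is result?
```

g(6) = 6 * 5 * 4 * 3 * 2 * 2 = 1440

Answer: 1440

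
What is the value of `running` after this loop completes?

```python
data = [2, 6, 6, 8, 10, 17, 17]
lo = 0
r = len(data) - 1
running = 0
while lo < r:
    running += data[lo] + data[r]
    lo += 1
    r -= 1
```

Sum of pairs from ends
`running` takes the values: 0 → 19 → 42 → 58

Answer: 58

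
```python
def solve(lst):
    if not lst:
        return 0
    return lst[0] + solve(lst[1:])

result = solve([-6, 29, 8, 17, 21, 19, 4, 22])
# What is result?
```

(-6) + 29 + 8 + 17 + 21 + 19 + 4 + 22 + 0 = 114

Answer: 114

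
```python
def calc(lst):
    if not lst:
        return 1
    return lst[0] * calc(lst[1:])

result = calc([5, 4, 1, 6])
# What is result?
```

Product over [5, 4, 1, 6] = 5 * 4 * 1 * 6 = 120

Answer: 120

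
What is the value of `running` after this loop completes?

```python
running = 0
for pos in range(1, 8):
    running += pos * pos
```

Sum of squares 1² to 7² = 140
`running` takes the values: 0 → 1 → 5 → 14 → 30 → 55 → 91 → 140

Answer: 140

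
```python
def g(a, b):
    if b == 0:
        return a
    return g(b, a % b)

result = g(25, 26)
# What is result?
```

g(25, 26) -> g(26, 25) -> g(25, 1) -> g(1, 0) -> 1

Answer: 1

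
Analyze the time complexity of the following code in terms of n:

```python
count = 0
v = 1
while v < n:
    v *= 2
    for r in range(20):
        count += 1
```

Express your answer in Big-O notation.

Each loop level contributes: log n × 1. Multiplying the contributions gives O(log n).

Answer: O(log n)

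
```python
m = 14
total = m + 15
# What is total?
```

Trace:
`m = 14` → m = 14
`total = m + 15` → total = 29
So total = 29

Answer: 29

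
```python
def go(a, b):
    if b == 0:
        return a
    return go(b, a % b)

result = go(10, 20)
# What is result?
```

go(10, 20) -> go(20, 10) -> go(10, 0) -> 10

Answer: 10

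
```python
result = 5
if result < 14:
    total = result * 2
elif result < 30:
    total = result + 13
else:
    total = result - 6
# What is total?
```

Trace:
`result = 5` → result = 5
`if result < 14: ...` → result < 14 is True → total = 10
So total = 10

Answer: 10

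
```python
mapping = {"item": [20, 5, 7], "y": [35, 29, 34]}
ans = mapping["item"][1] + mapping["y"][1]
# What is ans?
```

Trace:
`mapping = {"item": [20, 5, 7], "y": [35, 29, 34]}` → mapping = {'item': [20, 5, 7], 'y': [35, 29, 34]}
`ans = mapping["item"][1] + mapping["y"][1]` → ans = 34
So ans = 34

Answer: 34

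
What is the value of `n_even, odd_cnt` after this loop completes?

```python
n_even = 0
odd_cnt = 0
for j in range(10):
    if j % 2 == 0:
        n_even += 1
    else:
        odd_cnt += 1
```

Count evens and odds in range(10)
`n_even, odd_cnt` takes the values: (0, 0) → (1, 0) → (1, 1) → (2, 1) → (2, 2) → (3, 2) → (3, 3) → (4, 3) → (4, 4) → (5, 4) → (5, 5)

Answer: 5, 5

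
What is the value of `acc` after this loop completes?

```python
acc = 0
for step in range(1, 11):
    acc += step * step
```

Sum of squares 1² to 10² = 385
`acc` takes the values: 0 → 1 → 5 → 14 → 30 → 55 → 91 → 140 → 204 → 285 → 385

Answer: 385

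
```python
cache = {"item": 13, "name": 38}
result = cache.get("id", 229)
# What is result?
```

Trace:
`cache = {"item": 13, "name": 38}` → cache = {'item': 13, 'name': 38}
`result = cache.get("id", 229)` → result = 229
So result = 229

Answer: 229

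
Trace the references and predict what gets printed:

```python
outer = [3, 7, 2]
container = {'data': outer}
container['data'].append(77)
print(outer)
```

Key concept: dict holds reference to list.
Step by step:
`outer = [3, 7, 2]` → outer = [3, 7, 2]
`container = {'data': outer}` → container = {'data': [3, 7, 2]}
`container['data'].append(77)` → outer = [3, 7, 2, 77]; container = {'data': [3, 7, 2, 77]}
`print(outer)` → prints [3, 7, 2, 77]

Answer: [3, 7, 2, 77]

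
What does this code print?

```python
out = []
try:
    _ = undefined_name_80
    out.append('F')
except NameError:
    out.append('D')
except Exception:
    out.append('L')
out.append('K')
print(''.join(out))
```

Execution trace: 'D' (except NameError) → 'K' (after the try/except). Output: DK

Answer: DK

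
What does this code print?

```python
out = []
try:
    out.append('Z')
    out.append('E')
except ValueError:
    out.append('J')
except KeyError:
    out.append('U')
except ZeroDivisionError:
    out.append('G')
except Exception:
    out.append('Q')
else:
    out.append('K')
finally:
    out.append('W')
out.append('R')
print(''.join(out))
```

Execution trace: 'Z' (try body) → 'E' (try body, no exception) → 'K' (else) → 'W' (finally) → 'R' (after the try/except). Output: ZEKWR

Answer: ZEKWR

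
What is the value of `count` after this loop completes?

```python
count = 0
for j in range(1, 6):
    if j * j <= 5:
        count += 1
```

Count numbers where j² ≤ 5
`count` takes the values: 0 → 1 → 2

Answer: 2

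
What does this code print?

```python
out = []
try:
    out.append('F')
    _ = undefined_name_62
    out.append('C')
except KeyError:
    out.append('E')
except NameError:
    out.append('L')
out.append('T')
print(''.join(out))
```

Execution trace: 'F' (try body) → 'L' (except NameError) → 'T' (after the try/except). Output: FLT

Answer: FLT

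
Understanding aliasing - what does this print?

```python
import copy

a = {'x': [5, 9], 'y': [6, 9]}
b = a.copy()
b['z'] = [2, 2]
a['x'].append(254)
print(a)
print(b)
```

Key concept: shallow copy of dict with mutable values.
Step by step:
`a = {'x': [5, 9], 'y': [6, 9]}` → a = {'x': [5, 9], 'y': [6, 9]}
`b = a.copy()` → b = {'x': [5, 9], 'y': [6, 9]}
`b['z'] = [2, 2]` → b = {'x': [5, 9], 'y': [6, 9], 'z': [2, 2]}
`a['x'].append(254)` → a = {'x': [5, 9, 254], 'y': [6, 9]}; b = {'x': [5, 9, 254], 'y': [6, 9], 'z': [2, 2]}
`print(a)` → prints {'x': [5, 9, 254], 'y': [6, 9]}
`print(b)` → prints {'x': [5, 9, 254], 'y': [6, 9], 'z': [2, 2]}

Answer:
{'x': [5, 9, 254], 'y': [6, 9]}
{'x': [5, 9, 254], 'y': [6, 9], 'z': [2, 2]}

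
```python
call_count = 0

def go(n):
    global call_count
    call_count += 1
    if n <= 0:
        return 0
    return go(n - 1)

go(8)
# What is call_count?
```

Linear recursion stepping by 1: 9 calls from n=8 down to ≤0.

Answer: 9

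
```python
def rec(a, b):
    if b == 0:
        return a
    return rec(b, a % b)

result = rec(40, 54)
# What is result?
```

rec(40, 54) -> rec(54, 40) -> rec(40, 14) -> rec(14, 12) -> rec(12, 2) -> rec(2, 0) -> 2

Answer: 2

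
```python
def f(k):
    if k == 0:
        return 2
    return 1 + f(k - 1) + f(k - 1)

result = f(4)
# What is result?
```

f(k) = 1 + 2·f(k-1), f(0)=2. Closed form: (2+1)·2^4 - 1 = 47.

Answer: 47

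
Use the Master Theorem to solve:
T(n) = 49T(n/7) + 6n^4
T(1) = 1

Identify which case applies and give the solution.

a=49, b=7, f(n)=6n^4. log_7(49) = 2. Since c=4 > 2 and the regularity condition holds (49(n/7)^4 = (49/7^4)n^4 with 49/7^4 < 1), Case 3 applies: T(n) = Θ(f(n)) = O(n^4).

Answer: O(n^4) - Case 3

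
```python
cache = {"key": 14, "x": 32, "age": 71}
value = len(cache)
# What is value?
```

Trace:
`cache = {"key": 14, "x": 32, "age": 71}` → cache = {'key': 14, 'x': 32, 'age': 71}
`value = len(cache)` → value = 3
So value = 3

Answer: 3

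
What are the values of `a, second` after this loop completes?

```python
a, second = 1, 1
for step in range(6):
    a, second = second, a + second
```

Fibonacci: after 6 iterations
`a, second` takes the values: (1, 1) → (1, 2) → (2, 3) → (3, 5) → (5, 8) → (8, 13) → (13, 21)

Answer: 13, 21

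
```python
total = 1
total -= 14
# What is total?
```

Trace:
`total = 1` → total = 1
`total -= 14` → total = -13
So total = -13

Answer: -13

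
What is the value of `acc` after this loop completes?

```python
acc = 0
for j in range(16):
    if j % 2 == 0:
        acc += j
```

Sum of even numbers 0 to 15
`acc` takes the values: 0 → 2 → 6 → 12 → 20 → 30 → 42 → 56

Answer: 56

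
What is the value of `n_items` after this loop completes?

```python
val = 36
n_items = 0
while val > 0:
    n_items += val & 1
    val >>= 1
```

Count set bits in 36 (binary: 0b100100)
`n_items` takes the values: 0 → 1 → 2

Answer: 2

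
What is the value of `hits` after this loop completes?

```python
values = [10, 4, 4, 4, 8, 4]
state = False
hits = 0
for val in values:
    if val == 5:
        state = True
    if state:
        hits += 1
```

Count elements after first 5 in [10, 4, 4, 4, 8, 4]
`hits` takes the values: 0

Answer: 0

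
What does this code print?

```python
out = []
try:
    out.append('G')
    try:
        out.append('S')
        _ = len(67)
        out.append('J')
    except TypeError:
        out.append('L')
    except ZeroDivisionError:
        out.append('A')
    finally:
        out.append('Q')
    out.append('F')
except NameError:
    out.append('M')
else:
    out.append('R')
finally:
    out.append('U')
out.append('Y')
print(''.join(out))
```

Execution trace: 'G' (try body) → 'S' (inner try body) → 'L' (inner except TypeError) → 'Q' (inner finally) → 'F' (try body, no exception) → 'R' (else) → 'U' (finally) → 'Y' (after the try/except). Output: GSLQFRUY

Answer: GSLQFRUY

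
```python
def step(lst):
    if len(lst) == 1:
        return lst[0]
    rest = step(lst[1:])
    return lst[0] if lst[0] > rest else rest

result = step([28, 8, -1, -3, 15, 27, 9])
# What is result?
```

Recursive max over [28, 8, -1, -3, 15, 27, 9] = 28

Answer: 28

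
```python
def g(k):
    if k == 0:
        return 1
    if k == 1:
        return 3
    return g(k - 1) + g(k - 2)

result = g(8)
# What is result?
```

Build up from base cases: g(0)=1, g(1)=3, g(2)=4, g(3)=7, g(4)=11, g(5)=18, g(6)=29, ..., g(8)=76

Answer: 76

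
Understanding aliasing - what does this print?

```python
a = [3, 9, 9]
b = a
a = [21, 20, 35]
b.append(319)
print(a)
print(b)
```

Key concept: rebinding vs mutation: a is rebound to a new list, b still points at the original.
Step by step:
`a = [3, 9, 9]` → a = [3, 9, 9]
`b = a` → b = [3, 9, 9] (same object as a)
`a = [21, 20, 35]` → a = [21, 20, 35]
`b.append(319)` → b = [3, 9, 9, 319]
`print(a)` → prints [21, 20, 35]
`print(b)` → prints [3, 9, 9, 319]

Answer:
[21, 20, 35]
[3, 9, 9, 319]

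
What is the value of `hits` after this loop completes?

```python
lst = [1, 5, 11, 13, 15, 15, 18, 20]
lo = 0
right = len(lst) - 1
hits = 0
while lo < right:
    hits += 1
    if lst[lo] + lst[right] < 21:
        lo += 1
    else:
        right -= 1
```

Steps to find pair summing to 21
`hits` takes the values: 0 → 1 → 2 → 3 → 4 → 5 → 6 → 7

Answer: 7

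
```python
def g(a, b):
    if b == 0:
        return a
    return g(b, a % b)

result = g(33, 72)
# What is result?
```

g(33, 72) -> g(72, 33) -> g(33, 6) -> g(6, 3) -> g(3, 0) -> 3

Answer: 3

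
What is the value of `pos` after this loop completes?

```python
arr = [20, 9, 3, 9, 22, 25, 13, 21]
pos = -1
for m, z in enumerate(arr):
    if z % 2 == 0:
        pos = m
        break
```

First even number index in [20, 9, 3, 9, 22, 25, 13, 21]
`pos` takes the values: -1 → 0

Answer: 0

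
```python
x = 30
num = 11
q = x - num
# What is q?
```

Trace:
`x = 30` → x = 30
`num = 11` → num = 11
`q = x - num` → q = 19
So q = 19

Answer: 19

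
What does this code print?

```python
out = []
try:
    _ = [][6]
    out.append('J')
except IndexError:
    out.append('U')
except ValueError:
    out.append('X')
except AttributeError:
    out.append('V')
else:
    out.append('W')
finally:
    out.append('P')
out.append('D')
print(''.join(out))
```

Execution trace: 'U' (except IndexError) → 'P' (finally) → 'D' (after the try/except). Output: UPD

Answer: UPD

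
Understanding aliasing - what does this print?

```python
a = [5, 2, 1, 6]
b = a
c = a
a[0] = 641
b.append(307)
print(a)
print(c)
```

Key concept: multiple aliases.
Step by step:
`a = [5, 2, 1, 6]` → a = [5, 2, 1, 6]
`b = a` → b = [5, 2, 1, 6] (same object as a)
`c = a` → c = [5, 2, 1, 6] (same object as a, b)
`a[0] = 641` → a = [641, 2, 1, 6] (same object as b, c); b = [641, 2, 1, 6] (same object as a, c); c = [641, 2, 1, 6] (same object as a, b)
`b.append(307)` → a = [641, 2, 1, 6, 307] (same object as b, c); b = [641, 2, 1, 6, 307] (same object as a, c); c = [641, 2, 1, 6, 307] (same object as a, b)
`print(a)` → prints [641, 2, 1, 6, 307]
`print(c)` → prints [641, 2, 1, 6, 307]

Answer:
[641, 2, 1, 6, 307]
[641, 2, 1, 6, 307]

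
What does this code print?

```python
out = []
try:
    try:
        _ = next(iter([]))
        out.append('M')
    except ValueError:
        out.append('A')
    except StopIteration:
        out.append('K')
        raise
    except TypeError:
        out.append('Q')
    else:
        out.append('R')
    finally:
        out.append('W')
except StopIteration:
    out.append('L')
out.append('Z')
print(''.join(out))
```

Execution trace: 'K' (inner except StopIteration) → 'W' (inner finally) → 'L' (outer except StopIteration) → 'Z' (after the try/except). Output: KWLZ

Answer: KWLZ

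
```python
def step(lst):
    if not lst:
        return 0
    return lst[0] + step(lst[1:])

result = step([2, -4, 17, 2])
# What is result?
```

2 + (-4) + 17 + 2 + 0 = 17

Answer: 17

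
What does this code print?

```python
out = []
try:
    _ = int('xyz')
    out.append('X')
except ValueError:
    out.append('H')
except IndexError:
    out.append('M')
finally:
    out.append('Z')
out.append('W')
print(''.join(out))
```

Execution trace: 'H' (except ValueError) → 'Z' (finally) → 'W' (after the try/except). Output: HZW

Answer: HZW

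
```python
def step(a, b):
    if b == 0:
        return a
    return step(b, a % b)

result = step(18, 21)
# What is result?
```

step(18, 21) -> step(21, 18) -> step(18, 3) -> step(3, 0) -> 3

Answer: 3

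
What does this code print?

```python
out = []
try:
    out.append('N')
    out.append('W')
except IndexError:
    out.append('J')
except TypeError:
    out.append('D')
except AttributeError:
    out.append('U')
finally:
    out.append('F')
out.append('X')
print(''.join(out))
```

Execution trace: 'N' (try body) → 'W' (try body, no exception) → 'F' (finally) → 'X' (after the try/except). Output: NWFX

Answer: NWFX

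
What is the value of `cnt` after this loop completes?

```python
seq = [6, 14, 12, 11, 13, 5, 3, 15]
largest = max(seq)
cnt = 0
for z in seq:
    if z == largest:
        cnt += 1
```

Count of max value 15 in [6, 14, 12, 11, 13, 5, 3, 15]
`cnt` takes the values: 0 → 1

Answer: 1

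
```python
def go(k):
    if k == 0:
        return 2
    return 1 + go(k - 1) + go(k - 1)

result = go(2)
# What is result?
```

go(k) = 1 + 2·go(k-1), go(0)=2. Closed form: (2+1)·2^2 - 1 = 11.

Answer: 11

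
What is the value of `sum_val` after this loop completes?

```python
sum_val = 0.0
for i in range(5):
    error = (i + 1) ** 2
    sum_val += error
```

Sum of squared losses 1² + 2² + ... + 5²
`sum_val` takes the values: 0.0 → 1.0 → 5.0 → 14.0 → 30.0 → 55.0

Answer: 55.0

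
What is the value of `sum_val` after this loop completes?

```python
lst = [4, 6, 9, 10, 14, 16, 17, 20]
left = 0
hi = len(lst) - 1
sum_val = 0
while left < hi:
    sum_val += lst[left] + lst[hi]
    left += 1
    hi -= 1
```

Sum of pairs from ends
`sum_val` takes the values: 0 → 24 → 47 → 72 → 96

Answer: 96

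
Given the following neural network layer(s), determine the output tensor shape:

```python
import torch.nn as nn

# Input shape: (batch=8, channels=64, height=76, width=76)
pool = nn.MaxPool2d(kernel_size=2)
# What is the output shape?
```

Input: (8, 64, 76, 76) -> Output: (8, 64, 38, 38)

Answer: (8, 64, 38, 38)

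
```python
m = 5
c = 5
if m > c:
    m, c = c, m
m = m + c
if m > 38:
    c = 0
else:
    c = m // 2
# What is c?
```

Trace:
`m = 5` → m = 5
`c = 5` → c = 5
`if m > c: ...` → m > c is False → no variable changes
`m = m + c` → m = 10
`if m > 38: ...` → m > 38 is False, take else branch → no variable changes
So c = 5

Answer: 5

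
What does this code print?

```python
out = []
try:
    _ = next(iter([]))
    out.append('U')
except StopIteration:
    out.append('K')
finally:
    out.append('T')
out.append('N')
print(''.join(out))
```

Execution trace: 'K' (except StopIteration) → 'T' (finally) → 'N' (after the try/except). Output: KTN

Answer: KTN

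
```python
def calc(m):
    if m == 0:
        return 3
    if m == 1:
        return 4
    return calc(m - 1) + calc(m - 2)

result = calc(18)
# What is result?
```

Build up from base cases: calc(0)=3, calc(1)=4, calc(2)=7, calc(3)=11, calc(4)=18, calc(5)=29, calc(6)=47, ..., calc(18)=15127

Answer: 15127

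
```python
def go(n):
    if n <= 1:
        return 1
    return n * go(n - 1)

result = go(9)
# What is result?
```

go(9) = 9 * 8 * 7 * 6 * 5 * 4 * 3 * 2 * 1 = 362880

Answer: 362880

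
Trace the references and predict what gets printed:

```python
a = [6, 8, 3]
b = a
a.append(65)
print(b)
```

Key concept: basic list aliasing.
Step by step:
`a = [6, 8, 3]` → a = [6, 8, 3]
`b = a` → b = [6, 8, 3] (same object as a)
`a.append(65)` → a = [6, 8, 3, 65] (same object as b); b = [6, 8, 3, 65] (same object as a)
`print(b)` → prints [6, 8, 3, 65]

Answer: [6, 8, 3, 65]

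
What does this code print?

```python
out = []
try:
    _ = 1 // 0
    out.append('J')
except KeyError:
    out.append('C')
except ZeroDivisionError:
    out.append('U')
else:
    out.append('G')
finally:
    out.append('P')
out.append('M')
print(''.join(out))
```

Execution trace: 'U' (except ZeroDivisionError) → 'P' (finally) → 'M' (after the try/except). Output: UPM

Answer: UPM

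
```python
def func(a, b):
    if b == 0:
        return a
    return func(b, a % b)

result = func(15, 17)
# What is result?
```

func(15, 17) -> func(17, 15) -> func(15, 2) -> func(2, 1) -> func(1, 0) -> 1

Answer: 1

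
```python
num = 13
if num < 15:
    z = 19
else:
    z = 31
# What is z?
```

Trace:
`num = 13` → num = 13
`if num < 15: ...` → num < 15 is True → z = 19
So z = 19

Answer: 19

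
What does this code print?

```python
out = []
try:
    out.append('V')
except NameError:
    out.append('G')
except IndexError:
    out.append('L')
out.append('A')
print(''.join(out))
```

Execution trace: 'V' (try body, no exception) → 'A' (after the try/except). Output: VA

Answer: VA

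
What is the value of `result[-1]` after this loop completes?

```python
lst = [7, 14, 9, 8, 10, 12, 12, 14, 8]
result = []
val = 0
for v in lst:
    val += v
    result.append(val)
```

Cumulative sum ends at 94
`result` takes the values: [] → [7] → [7, 21] → [7, 21, 30] → [7, 21, 30, 38] → [7, 21, 30, 38, 48] → [7, 21, 30, 38, 48, 60] → [7, 21, 30, 38, 48, 60, 72] → [7, 21, 30, 38, 48, 60, 72, 86] → [7, 21, 30, 38, 48, 60, 72, 86, 94]
So `result[-1]` = 94

Answer: 94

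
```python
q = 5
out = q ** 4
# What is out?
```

Trace:
`q = 5` → q = 5
`out = q ** 4` → out = 625
So out = 625

Answer: 625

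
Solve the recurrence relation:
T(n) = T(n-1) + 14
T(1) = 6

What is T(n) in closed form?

Unrolling: T(n) = T(1) + 14·(n-1) = 6 + 14(n-1) = 14n - 8.

Answer: T(n) = 14n - 8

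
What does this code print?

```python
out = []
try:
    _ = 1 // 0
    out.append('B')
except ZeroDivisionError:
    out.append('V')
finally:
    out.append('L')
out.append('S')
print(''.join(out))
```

Execution trace: 'V' (except ZeroDivisionError) → 'L' (finally) → 'S' (after the try/except). Output: VLS

Answer: VLS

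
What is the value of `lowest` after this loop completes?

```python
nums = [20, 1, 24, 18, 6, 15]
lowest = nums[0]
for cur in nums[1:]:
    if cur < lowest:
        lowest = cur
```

Minimum of [20, 1, 24, 18, 6, 15]
`lowest` takes the values: 20 → 1

Answer: 1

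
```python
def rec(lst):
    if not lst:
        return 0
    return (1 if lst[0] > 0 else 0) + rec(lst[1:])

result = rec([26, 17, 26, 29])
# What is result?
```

Count of positive elements in [26, 17, 26, 29] = 4

Answer: 4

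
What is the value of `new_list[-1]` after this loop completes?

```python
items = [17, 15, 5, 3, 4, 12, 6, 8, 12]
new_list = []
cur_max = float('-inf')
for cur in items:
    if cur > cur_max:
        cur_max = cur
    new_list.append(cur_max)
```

Running max ends at 17
`new_list` takes the values: [] → [17] → [17, 17] → [17, 17, 17] → [17, 17, 17, 17] → [17, 17, 17, 17, 17] → [17, 17, 17, 17, 17, 17] → [17, 17, 17, 17, 17, 17, 17] → [17, 17, 17, 17, 17, 17, 17, 17] → [17, 17, 17, 17, 17, 17, 17, 17, 17]
So `new_list[-1]` = 17

Answer: 17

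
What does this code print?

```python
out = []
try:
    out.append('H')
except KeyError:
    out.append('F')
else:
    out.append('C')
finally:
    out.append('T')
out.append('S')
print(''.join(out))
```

Execution trace: 'H' (try body, no exception) → 'C' (else) → 'T' (finally) → 'S' (after the try/except). Output: HCTS

Answer: HCTS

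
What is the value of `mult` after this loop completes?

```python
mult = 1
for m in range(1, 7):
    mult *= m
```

6! = 720
`mult` takes the values: 1 → 2 → 6 → 24 → 120 → 720

Answer: 720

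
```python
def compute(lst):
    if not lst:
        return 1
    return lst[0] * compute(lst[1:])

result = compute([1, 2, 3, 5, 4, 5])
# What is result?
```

Product over [1, 2, 3, 5, 4, 5] = 1 * 2 * 3 * 5 * 4 * 5 = 600

Answer: 600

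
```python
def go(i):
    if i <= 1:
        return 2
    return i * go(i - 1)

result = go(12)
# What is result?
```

go(12) = 12 * 11 * 10 * 9 * 8 * 7 * 6 * 5 * 4 * 3 * 2 * 2 = 958003200

Answer: 958003200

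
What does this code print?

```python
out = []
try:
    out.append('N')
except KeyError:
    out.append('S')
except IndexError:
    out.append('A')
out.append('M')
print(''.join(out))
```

Execution trace: 'N' (try body, no exception) → 'M' (after the try/except). Output: NM

Answer: NM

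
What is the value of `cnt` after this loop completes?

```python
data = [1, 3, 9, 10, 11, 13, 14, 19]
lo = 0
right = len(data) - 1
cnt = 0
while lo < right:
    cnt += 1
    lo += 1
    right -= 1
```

Iterations until pointers meet (list length 8)
`cnt` takes the values: 0 → 1 → 2 → 3 → 4

Answer: 4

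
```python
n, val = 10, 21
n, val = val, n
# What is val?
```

Trace:
`n, val = 10, 21` → n = 10; val = 21
`n, val = val, n` → n = 21; val = 10
So val = 10

Answer: 10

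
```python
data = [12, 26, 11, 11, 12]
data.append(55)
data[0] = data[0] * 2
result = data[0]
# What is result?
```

Trace:
`data = [12, 26, 11, 11, 12]` → data = [12, 26, 11, 11, 12]
`data.append(55)` → data = [12, 26, 11, 11, 12, 55]
`data[0] = data[0] * 2` → data = [24, 26, 11, 11, 12, 55]
`result = data[0]` → result = 24
So result = 24

Answer: 24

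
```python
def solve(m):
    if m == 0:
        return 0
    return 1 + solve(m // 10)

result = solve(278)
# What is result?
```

Count of digits of 278: 3

Answer: 3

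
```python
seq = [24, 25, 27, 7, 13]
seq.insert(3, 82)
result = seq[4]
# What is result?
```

Trace:
`seq = [24, 25, 27, 7, 13]` → seq = [24, 25, 27, 7, 13]
`seq.insert(3, 82)` → seq = [24, 25, 27, 82, 7, 13]
`result = seq[4]` → result = 7
So result = 7

Answer: 7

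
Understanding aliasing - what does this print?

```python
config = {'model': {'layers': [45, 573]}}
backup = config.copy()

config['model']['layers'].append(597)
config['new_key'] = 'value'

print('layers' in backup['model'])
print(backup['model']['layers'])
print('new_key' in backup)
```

Key concept: shallow copy gotcha with nested dict.
Step by step:
`config = {'model': {'layers': [45, 573]}}` → config = {'model': {'layers': [45, 573]}}
`backup = config.copy()` → backup = {'model': {'layers': [45, 573]}}
`config['model']['layers'].append(597)` → config = {'model': {'layers': [45, 573, 597]}}; backup = {'model': {'layers': [45, 573, 597]}}
`config['new_key'] = 'value'` → config = {'model': {'layers': [45, 573, 597]}, 'new_key': 'value'}
`print('layers' in backup['model'])` → prints True
`print(backup['model']['layers'])` → prints [45, 573, 597]
`print('new_key' in backup)` → prints False

Answer:
True
[45, 573, 597]
False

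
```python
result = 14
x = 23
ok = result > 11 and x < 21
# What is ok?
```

Trace:
`result = 14` → result = 14
`x = 23` → x = 23
`ok = result > 11 and x < 21` → ok = False
So ok = False

Answer: False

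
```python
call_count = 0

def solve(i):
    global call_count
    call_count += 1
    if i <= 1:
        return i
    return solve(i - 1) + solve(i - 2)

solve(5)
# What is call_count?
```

Calls(i) = 1 + Calls(i-1) + Calls(i-2); Calls(0)=Calls(1)=1. For i=5 this gives 15.

Answer: 15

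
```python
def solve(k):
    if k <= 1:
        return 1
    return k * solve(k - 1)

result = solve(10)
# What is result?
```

solve(10) = 10 * 9 * 8 * 7 * 6 * 5 * 4 * 3 * 2 * 1 = 3628800

Answer: 3628800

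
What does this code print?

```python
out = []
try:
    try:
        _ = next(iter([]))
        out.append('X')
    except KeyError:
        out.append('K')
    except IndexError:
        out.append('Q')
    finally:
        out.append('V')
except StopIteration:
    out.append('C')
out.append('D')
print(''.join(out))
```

Execution trace: 'V' (finally) → 'C' (outer except StopIteration) → 'D' (after the try/except). Output: VCD

Answer: VCD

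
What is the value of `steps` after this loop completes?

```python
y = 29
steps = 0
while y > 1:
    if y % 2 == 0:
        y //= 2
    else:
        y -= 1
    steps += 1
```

Steps to reduce 29 to 1
`steps` takes the values: 0 → 1 → 2 → 3 → 4 → 5 → 6 → 7

Answer: 7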